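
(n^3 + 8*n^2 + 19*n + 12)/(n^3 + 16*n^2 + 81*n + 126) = (n^2 + 5*n + 4)/(n^2 + 13*n + 42)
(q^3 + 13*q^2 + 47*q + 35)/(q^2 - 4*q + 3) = (q^3 + 13*q^2 + 47*q + 35)/(q^2 - 4*q + 3)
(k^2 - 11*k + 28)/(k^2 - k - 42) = (k - 4)/(k + 6)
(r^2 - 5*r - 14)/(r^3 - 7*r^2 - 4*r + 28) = 1/(r - 2)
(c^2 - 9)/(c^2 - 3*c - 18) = (c - 3)/(c - 6)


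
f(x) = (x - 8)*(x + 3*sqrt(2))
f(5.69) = -22.94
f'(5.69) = 7.62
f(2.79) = -36.64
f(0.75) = -36.20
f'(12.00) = 20.24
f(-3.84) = -4.77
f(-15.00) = 247.42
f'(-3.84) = -11.44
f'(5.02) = 6.28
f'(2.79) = 1.82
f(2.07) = -37.43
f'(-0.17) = -4.10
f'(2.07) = 0.38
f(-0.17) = -33.27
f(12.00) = 64.97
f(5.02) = -27.60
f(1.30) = -37.14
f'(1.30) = -1.16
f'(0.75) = -2.26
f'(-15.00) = -33.76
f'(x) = 2*x - 8 + 3*sqrt(2)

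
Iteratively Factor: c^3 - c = (c + 1)*(c^2 - c) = (c - 1)*(c + 1)*(c)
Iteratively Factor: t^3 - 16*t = (t - 4)*(t^2 + 4*t) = t*(t - 4)*(t + 4)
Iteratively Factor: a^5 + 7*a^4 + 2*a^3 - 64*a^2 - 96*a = (a + 4)*(a^4 + 3*a^3 - 10*a^2 - 24*a) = a*(a + 4)*(a^3 + 3*a^2 - 10*a - 24) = a*(a + 2)*(a + 4)*(a^2 + a - 12) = a*(a + 2)*(a + 4)^2*(a - 3)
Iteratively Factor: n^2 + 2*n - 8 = (n + 4)*(n - 2)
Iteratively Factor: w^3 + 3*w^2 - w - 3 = (w - 1)*(w^2 + 4*w + 3) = (w - 1)*(w + 1)*(w + 3)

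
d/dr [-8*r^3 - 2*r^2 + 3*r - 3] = -24*r^2 - 4*r + 3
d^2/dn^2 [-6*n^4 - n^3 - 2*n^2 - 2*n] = -72*n^2 - 6*n - 4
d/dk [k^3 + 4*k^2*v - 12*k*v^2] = 3*k^2 + 8*k*v - 12*v^2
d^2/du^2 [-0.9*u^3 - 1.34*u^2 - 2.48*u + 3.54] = -5.4*u - 2.68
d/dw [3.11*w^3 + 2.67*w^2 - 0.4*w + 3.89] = 9.33*w^2 + 5.34*w - 0.4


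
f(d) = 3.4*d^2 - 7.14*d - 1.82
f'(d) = 6.8*d - 7.14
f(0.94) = -5.53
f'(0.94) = -0.75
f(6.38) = 91.02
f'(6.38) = 36.24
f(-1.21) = 11.80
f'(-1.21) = -15.37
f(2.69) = 3.58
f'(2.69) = 11.15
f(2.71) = 3.80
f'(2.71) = 11.29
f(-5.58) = 143.88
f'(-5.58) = -45.08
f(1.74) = -3.95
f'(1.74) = 4.69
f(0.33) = -3.81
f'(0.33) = -4.90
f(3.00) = 7.36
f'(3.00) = 13.26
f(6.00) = 77.74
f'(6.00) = 33.66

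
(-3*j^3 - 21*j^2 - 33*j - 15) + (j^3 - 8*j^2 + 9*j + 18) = -2*j^3 - 29*j^2 - 24*j + 3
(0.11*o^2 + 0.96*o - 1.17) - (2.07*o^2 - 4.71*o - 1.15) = -1.96*o^2 + 5.67*o - 0.02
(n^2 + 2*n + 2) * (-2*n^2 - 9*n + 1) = -2*n^4 - 13*n^3 - 21*n^2 - 16*n + 2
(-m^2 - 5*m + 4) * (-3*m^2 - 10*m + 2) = 3*m^4 + 25*m^3 + 36*m^2 - 50*m + 8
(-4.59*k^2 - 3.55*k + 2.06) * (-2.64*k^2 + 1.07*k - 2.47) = 12.1176*k^4 + 4.4607*k^3 + 2.1004*k^2 + 10.9727*k - 5.0882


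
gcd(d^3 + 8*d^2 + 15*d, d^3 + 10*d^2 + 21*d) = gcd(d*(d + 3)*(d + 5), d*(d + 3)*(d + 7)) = d^2 + 3*d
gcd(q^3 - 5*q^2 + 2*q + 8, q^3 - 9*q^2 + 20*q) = q - 4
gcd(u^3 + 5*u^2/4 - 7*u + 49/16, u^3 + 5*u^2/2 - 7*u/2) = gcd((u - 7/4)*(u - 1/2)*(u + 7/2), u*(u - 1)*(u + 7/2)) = u + 7/2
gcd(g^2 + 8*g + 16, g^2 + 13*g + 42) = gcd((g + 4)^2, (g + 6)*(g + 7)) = 1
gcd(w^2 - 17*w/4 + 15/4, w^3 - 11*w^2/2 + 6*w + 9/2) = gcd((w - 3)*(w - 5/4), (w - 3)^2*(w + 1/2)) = w - 3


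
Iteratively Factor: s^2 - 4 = (s - 2)*(s + 2)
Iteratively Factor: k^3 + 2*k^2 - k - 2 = (k + 2)*(k^2 - 1) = (k + 1)*(k + 2)*(k - 1)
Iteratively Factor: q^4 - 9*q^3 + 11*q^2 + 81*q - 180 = (q - 4)*(q^3 - 5*q^2 - 9*q + 45) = (q - 5)*(q - 4)*(q^2 - 9) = (q - 5)*(q - 4)*(q - 3)*(q + 3)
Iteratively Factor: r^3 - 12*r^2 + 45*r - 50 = (r - 5)*(r^2 - 7*r + 10) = (r - 5)*(r - 2)*(r - 5)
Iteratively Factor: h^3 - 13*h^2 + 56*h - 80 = (h - 4)*(h^2 - 9*h + 20) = (h - 4)^2*(h - 5)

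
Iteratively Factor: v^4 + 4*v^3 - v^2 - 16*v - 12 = (v - 2)*(v^3 + 6*v^2 + 11*v + 6) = (v - 2)*(v + 2)*(v^2 + 4*v + 3) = (v - 2)*(v + 1)*(v + 2)*(v + 3)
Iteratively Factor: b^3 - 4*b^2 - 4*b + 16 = (b + 2)*(b^2 - 6*b + 8) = (b - 4)*(b + 2)*(b - 2)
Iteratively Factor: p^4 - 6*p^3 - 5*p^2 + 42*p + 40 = (p + 1)*(p^3 - 7*p^2 + 2*p + 40) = (p - 4)*(p + 1)*(p^2 - 3*p - 10) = (p - 4)*(p + 1)*(p + 2)*(p - 5)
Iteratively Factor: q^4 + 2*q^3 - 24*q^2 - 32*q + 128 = (q + 4)*(q^3 - 2*q^2 - 16*q + 32) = (q - 2)*(q + 4)*(q^2 - 16) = (q - 4)*(q - 2)*(q + 4)*(q + 4)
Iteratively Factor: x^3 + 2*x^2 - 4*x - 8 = (x + 2)*(x^2 - 4) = (x - 2)*(x + 2)*(x + 2)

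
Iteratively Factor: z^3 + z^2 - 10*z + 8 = (z - 2)*(z^2 + 3*z - 4) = (z - 2)*(z + 4)*(z - 1)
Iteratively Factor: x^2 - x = (x)*(x - 1)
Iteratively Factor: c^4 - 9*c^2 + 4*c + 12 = (c - 2)*(c^3 + 2*c^2 - 5*c - 6) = (c - 2)^2*(c^2 + 4*c + 3) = (c - 2)^2*(c + 3)*(c + 1)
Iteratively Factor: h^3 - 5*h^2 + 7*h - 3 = (h - 1)*(h^2 - 4*h + 3) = (h - 3)*(h - 1)*(h - 1)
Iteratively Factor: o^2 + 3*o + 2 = (o + 1)*(o + 2)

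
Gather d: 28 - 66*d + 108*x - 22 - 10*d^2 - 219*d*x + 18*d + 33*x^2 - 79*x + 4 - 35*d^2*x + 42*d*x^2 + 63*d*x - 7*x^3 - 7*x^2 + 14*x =d^2*(-35*x - 10) + d*(42*x^2 - 156*x - 48) - 7*x^3 + 26*x^2 + 43*x + 10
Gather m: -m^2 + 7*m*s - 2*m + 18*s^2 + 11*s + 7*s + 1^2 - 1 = -m^2 + m*(7*s - 2) + 18*s^2 + 18*s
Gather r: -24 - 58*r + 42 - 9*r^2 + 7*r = -9*r^2 - 51*r + 18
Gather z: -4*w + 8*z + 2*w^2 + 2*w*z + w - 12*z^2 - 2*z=2*w^2 - 3*w - 12*z^2 + z*(2*w + 6)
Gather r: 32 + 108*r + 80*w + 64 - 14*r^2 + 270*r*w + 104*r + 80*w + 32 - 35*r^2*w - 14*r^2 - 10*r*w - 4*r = r^2*(-35*w - 28) + r*(260*w + 208) + 160*w + 128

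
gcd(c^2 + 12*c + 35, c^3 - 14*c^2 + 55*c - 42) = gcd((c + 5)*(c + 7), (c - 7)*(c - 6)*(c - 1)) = 1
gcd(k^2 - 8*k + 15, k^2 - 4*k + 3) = k - 3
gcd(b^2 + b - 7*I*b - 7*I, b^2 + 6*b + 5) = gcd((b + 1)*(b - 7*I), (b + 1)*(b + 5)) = b + 1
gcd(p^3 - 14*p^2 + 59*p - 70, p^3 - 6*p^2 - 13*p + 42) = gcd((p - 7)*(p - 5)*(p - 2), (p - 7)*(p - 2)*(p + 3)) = p^2 - 9*p + 14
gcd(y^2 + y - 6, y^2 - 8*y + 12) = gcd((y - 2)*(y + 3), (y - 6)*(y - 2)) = y - 2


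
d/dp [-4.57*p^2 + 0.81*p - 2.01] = 0.81 - 9.14*p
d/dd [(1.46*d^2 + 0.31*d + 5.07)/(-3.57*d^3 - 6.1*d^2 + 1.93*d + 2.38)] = (5.2122*d^4 + 2.2134*d^3 + 59.0085*d^2 + 68.8036*d - 9.0473)/(12.7449*d^6 + 43.554*d^5 + 23.4298*d^4 - 40.5392*d^3 - 25.3111*d^2 + 9.1868*d + 5.6644)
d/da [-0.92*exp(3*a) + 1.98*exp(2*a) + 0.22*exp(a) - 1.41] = (-2.76*exp(2*a) + 3.96*exp(a) + 0.22)*exp(a)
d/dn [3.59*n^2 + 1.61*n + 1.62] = 7.18*n + 1.61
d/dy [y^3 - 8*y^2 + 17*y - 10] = 3*y^2 - 16*y + 17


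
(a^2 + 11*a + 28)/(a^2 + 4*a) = (a + 7)/a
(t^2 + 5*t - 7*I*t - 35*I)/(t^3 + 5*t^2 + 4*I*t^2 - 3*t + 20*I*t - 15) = (t - 7*I)/(t^2 + 4*I*t - 3)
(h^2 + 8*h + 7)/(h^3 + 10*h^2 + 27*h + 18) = (h + 7)/(h^2 + 9*h + 18)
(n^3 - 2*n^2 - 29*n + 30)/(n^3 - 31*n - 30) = (n - 1)/(n + 1)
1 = 1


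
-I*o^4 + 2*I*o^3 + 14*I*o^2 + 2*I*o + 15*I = (o - 5)*(o + 3)*(o - I)*(-I*o + 1)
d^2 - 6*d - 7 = (d - 7)*(d + 1)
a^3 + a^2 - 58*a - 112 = (a - 8)*(a + 2)*(a + 7)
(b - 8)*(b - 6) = b^2 - 14*b + 48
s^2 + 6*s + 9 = (s + 3)^2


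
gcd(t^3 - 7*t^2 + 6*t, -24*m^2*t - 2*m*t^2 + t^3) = t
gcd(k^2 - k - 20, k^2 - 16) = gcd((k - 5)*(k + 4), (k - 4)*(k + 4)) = k + 4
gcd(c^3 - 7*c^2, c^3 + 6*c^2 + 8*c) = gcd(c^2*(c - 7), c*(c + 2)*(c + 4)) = c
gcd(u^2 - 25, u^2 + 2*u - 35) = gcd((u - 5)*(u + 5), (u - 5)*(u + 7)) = u - 5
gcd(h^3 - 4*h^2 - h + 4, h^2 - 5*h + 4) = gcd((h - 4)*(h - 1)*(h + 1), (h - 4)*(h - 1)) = h^2 - 5*h + 4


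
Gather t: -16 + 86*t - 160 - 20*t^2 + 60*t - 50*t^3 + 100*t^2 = -50*t^3 + 80*t^2 + 146*t - 176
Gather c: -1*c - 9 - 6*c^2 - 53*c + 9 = -6*c^2 - 54*c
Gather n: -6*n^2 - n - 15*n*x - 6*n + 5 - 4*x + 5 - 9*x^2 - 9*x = -6*n^2 + n*(-15*x - 7) - 9*x^2 - 13*x + 10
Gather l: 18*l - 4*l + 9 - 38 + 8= 14*l - 21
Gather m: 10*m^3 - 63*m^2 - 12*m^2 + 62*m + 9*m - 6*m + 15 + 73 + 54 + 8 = 10*m^3 - 75*m^2 + 65*m + 150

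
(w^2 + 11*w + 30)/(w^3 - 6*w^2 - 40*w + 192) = (w + 5)/(w^2 - 12*w + 32)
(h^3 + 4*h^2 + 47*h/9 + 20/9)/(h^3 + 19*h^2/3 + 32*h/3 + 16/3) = (h + 5/3)/(h + 4)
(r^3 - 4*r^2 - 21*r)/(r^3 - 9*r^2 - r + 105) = r/(r - 5)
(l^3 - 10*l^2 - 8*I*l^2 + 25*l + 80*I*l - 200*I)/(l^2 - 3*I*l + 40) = (l^2 - 10*l + 25)/(l + 5*I)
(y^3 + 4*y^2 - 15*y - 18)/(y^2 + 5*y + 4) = (y^2 + 3*y - 18)/(y + 4)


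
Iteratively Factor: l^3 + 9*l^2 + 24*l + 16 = (l + 4)*(l^2 + 5*l + 4) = (l + 4)^2*(l + 1)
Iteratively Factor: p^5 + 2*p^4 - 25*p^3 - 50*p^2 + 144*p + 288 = (p + 2)*(p^4 - 25*p^2 + 144) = (p + 2)*(p + 4)*(p^3 - 4*p^2 - 9*p + 36) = (p + 2)*(p + 3)*(p + 4)*(p^2 - 7*p + 12) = (p - 4)*(p + 2)*(p + 3)*(p + 4)*(p - 3)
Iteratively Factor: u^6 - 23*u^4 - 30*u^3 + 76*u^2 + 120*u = (u + 3)*(u^5 - 3*u^4 - 14*u^3 + 12*u^2 + 40*u) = (u - 5)*(u + 3)*(u^4 + 2*u^3 - 4*u^2 - 8*u) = u*(u - 5)*(u + 3)*(u^3 + 2*u^2 - 4*u - 8) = u*(u - 5)*(u + 2)*(u + 3)*(u^2 - 4) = u*(u - 5)*(u - 2)*(u + 2)*(u + 3)*(u + 2)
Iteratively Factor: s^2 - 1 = (s - 1)*(s + 1)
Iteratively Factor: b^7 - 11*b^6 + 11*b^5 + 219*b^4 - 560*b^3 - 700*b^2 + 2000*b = (b - 5)*(b^6 - 6*b^5 - 19*b^4 + 124*b^3 + 60*b^2 - 400*b) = (b - 5)^2*(b^5 - b^4 - 24*b^3 + 4*b^2 + 80*b) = (b - 5)^2*(b + 4)*(b^4 - 5*b^3 - 4*b^2 + 20*b) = (b - 5)^3*(b + 4)*(b^3 - 4*b) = b*(b - 5)^3*(b + 4)*(b^2 - 4) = b*(b - 5)^3*(b + 2)*(b + 4)*(b - 2)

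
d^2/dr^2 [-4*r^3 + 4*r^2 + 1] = 8 - 24*r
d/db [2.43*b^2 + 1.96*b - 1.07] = 4.86*b + 1.96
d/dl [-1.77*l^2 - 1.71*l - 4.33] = -3.54*l - 1.71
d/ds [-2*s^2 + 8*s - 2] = 8 - 4*s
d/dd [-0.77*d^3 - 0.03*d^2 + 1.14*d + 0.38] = -2.31*d^2 - 0.06*d + 1.14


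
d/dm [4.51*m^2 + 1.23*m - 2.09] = 9.02*m + 1.23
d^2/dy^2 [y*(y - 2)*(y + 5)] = 6*y + 6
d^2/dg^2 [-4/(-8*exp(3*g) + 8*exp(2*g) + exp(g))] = 4*((-72*exp(2*g) + 32*exp(g) + 1)*(-8*exp(2*g) + 8*exp(g) + 1) - 2*(-24*exp(2*g) + 16*exp(g) + 1)^2)*exp(-g)/(-8*exp(2*g) + 8*exp(g) + 1)^3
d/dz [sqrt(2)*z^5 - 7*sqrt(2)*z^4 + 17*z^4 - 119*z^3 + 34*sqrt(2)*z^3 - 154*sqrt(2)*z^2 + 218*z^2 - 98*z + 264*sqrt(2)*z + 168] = 5*sqrt(2)*z^4 - 28*sqrt(2)*z^3 + 68*z^3 - 357*z^2 + 102*sqrt(2)*z^2 - 308*sqrt(2)*z + 436*z - 98 + 264*sqrt(2)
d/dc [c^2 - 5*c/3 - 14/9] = 2*c - 5/3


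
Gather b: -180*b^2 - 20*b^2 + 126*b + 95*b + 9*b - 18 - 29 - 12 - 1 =-200*b^2 + 230*b - 60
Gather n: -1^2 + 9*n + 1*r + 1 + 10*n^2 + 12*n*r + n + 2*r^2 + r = 10*n^2 + n*(12*r + 10) + 2*r^2 + 2*r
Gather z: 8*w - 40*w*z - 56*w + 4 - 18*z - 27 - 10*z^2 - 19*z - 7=-48*w - 10*z^2 + z*(-40*w - 37) - 30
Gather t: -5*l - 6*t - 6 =-5*l - 6*t - 6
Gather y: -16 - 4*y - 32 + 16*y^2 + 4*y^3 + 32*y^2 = 4*y^3 + 48*y^2 - 4*y - 48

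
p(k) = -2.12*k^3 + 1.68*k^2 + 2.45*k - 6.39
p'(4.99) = -139.15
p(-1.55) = 1.74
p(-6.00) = 497.31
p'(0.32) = 2.87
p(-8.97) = 1636.88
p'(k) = -6.36*k^2 + 3.36*k + 2.45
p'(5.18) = -150.80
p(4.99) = -215.75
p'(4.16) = -93.64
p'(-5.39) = -200.43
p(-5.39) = 361.18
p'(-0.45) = -0.35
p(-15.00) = 7489.86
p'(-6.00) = -246.67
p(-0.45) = -6.96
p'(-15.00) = -1478.95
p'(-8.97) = -539.42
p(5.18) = -243.28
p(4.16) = -119.75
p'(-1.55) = -18.04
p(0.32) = -5.50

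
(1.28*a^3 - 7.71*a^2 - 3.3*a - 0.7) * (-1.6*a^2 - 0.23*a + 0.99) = -2.048*a^5 + 12.0416*a^4 + 8.3205*a^3 - 5.7539*a^2 - 3.106*a - 0.693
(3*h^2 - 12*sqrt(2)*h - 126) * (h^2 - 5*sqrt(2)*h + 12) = 3*h^4 - 27*sqrt(2)*h^3 + 30*h^2 + 486*sqrt(2)*h - 1512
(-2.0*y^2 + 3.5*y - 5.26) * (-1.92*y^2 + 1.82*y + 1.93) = 3.84*y^4 - 10.36*y^3 + 12.6092*y^2 - 2.8182*y - 10.1518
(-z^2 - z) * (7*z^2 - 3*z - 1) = -7*z^4 - 4*z^3 + 4*z^2 + z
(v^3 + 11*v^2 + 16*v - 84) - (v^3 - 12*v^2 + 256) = 23*v^2 + 16*v - 340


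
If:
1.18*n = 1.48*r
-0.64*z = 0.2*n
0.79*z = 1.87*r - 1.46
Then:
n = 0.84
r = 0.67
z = -0.26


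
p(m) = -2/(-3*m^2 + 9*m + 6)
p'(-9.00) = 0.00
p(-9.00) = 0.01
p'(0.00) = 0.50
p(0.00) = -0.33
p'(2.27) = -0.08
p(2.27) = -0.18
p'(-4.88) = 0.01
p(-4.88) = 0.02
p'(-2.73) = 0.03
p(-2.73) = 0.05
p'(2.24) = -0.07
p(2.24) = -0.18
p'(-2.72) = 0.03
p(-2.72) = 0.05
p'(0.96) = 0.05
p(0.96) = -0.17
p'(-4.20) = 0.01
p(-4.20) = 0.02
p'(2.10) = -0.05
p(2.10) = -0.17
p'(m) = -2*(6*m - 9)/(-3*m^2 + 9*m + 6)^2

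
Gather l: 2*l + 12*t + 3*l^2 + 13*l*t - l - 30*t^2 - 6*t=3*l^2 + l*(13*t + 1) - 30*t^2 + 6*t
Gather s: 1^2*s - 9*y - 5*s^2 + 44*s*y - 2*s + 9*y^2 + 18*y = -5*s^2 + s*(44*y - 1) + 9*y^2 + 9*y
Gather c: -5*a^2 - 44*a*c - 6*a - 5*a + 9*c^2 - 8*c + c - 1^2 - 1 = -5*a^2 - 11*a + 9*c^2 + c*(-44*a - 7) - 2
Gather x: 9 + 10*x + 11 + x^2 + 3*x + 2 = x^2 + 13*x + 22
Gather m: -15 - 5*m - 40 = -5*m - 55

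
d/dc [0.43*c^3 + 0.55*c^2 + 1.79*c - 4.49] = 1.29*c^2 + 1.1*c + 1.79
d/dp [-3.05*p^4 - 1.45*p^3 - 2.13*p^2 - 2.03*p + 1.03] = -12.2*p^3 - 4.35*p^2 - 4.26*p - 2.03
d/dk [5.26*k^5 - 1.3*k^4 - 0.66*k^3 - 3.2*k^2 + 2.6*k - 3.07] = 26.3*k^4 - 5.2*k^3 - 1.98*k^2 - 6.4*k + 2.6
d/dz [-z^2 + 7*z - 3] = 7 - 2*z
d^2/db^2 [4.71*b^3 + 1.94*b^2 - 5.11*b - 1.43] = 28.26*b + 3.88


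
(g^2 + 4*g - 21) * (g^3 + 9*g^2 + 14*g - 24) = g^5 + 13*g^4 + 29*g^3 - 157*g^2 - 390*g + 504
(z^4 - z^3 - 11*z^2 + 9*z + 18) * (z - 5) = z^5 - 6*z^4 - 6*z^3 + 64*z^2 - 27*z - 90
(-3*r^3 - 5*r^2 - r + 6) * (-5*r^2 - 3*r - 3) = 15*r^5 + 34*r^4 + 29*r^3 - 12*r^2 - 15*r - 18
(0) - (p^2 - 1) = 1 - p^2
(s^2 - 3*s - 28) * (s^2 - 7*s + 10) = s^4 - 10*s^3 + 3*s^2 + 166*s - 280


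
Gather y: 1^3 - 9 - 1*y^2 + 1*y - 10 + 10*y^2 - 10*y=9*y^2 - 9*y - 18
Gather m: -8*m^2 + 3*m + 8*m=-8*m^2 + 11*m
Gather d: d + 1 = d + 1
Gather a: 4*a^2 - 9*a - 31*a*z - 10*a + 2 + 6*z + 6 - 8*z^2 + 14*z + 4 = 4*a^2 + a*(-31*z - 19) - 8*z^2 + 20*z + 12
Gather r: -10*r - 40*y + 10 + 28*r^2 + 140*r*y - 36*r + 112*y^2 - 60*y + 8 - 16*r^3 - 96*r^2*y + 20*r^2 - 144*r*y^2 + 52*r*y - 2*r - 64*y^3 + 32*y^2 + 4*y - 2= -16*r^3 + r^2*(48 - 96*y) + r*(-144*y^2 + 192*y - 48) - 64*y^3 + 144*y^2 - 96*y + 16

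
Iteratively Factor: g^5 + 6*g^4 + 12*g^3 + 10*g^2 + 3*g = (g + 1)*(g^4 + 5*g^3 + 7*g^2 + 3*g) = (g + 1)*(g + 3)*(g^3 + 2*g^2 + g) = (g + 1)^2*(g + 3)*(g^2 + g) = (g + 1)^3*(g + 3)*(g)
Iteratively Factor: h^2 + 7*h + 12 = (h + 3)*(h + 4)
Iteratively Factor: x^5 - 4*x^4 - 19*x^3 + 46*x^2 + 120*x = (x)*(x^4 - 4*x^3 - 19*x^2 + 46*x + 120) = x*(x + 3)*(x^3 - 7*x^2 + 2*x + 40) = x*(x - 5)*(x + 3)*(x^2 - 2*x - 8) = x*(x - 5)*(x - 4)*(x + 3)*(x + 2)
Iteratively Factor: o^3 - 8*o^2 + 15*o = (o - 5)*(o^2 - 3*o) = (o - 5)*(o - 3)*(o)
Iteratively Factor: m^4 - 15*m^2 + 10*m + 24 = (m - 3)*(m^3 + 3*m^2 - 6*m - 8) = (m - 3)*(m + 4)*(m^2 - m - 2) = (m - 3)*(m + 1)*(m + 4)*(m - 2)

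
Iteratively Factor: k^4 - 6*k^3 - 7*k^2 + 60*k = (k + 3)*(k^3 - 9*k^2 + 20*k) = (k - 5)*(k + 3)*(k^2 - 4*k) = (k - 5)*(k - 4)*(k + 3)*(k)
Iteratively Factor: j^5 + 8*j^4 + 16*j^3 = (j + 4)*(j^4 + 4*j^3) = j*(j + 4)*(j^3 + 4*j^2) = j^2*(j + 4)*(j^2 + 4*j) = j^3*(j + 4)*(j + 4)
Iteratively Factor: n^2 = (n)*(n)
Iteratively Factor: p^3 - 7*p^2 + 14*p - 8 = (p - 4)*(p^2 - 3*p + 2) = (p - 4)*(p - 2)*(p - 1)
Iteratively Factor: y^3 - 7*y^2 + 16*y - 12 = (y - 3)*(y^2 - 4*y + 4) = (y - 3)*(y - 2)*(y - 2)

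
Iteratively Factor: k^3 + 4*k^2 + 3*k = (k + 1)*(k^2 + 3*k) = (k + 1)*(k + 3)*(k)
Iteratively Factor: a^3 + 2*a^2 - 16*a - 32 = (a + 4)*(a^2 - 2*a - 8) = (a + 2)*(a + 4)*(a - 4)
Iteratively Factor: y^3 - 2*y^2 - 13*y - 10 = (y + 2)*(y^2 - 4*y - 5) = (y + 1)*(y + 2)*(y - 5)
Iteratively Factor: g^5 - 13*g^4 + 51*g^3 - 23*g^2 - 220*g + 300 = (g - 3)*(g^4 - 10*g^3 + 21*g^2 + 40*g - 100) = (g - 3)*(g + 2)*(g^3 - 12*g^2 + 45*g - 50) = (g - 3)*(g - 2)*(g + 2)*(g^2 - 10*g + 25) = (g - 5)*(g - 3)*(g - 2)*(g + 2)*(g - 5)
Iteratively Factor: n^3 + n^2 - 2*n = (n - 1)*(n^2 + 2*n) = (n - 1)*(n + 2)*(n)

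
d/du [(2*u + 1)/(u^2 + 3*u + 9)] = (-2*u^2 - 2*u + 15)/(u^4 + 6*u^3 + 27*u^2 + 54*u + 81)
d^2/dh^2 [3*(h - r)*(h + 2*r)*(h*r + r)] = 6*r*(3*h + r + 1)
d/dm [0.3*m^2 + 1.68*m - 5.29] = 0.6*m + 1.68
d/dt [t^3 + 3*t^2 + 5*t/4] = 3*t^2 + 6*t + 5/4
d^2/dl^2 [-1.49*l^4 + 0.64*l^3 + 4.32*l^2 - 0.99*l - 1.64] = -17.88*l^2 + 3.84*l + 8.64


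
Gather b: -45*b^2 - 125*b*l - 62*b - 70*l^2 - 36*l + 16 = -45*b^2 + b*(-125*l - 62) - 70*l^2 - 36*l + 16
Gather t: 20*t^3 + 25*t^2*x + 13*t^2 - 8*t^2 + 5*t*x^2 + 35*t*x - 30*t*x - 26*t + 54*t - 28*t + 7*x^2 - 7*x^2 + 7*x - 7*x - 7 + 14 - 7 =20*t^3 + t^2*(25*x + 5) + t*(5*x^2 + 5*x)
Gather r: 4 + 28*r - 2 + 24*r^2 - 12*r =24*r^2 + 16*r + 2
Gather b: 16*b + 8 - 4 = 16*b + 4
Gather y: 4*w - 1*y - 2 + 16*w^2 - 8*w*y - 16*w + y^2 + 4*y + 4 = 16*w^2 - 12*w + y^2 + y*(3 - 8*w) + 2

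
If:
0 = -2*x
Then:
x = 0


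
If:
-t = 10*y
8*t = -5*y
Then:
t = 0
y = 0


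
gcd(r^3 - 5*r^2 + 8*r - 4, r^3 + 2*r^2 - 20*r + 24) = r^2 - 4*r + 4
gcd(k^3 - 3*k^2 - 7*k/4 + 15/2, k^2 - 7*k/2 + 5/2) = k - 5/2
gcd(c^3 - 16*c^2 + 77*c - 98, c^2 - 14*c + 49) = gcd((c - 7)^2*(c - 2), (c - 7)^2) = c^2 - 14*c + 49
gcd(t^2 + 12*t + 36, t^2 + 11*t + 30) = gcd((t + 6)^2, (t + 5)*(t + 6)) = t + 6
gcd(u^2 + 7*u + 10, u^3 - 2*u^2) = 1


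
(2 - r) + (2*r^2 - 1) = 2*r^2 - r + 1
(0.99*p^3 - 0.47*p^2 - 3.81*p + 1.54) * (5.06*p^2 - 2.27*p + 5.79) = 5.0094*p^5 - 4.6255*p^4 - 12.4796*p^3 + 13.7198*p^2 - 25.5557*p + 8.9166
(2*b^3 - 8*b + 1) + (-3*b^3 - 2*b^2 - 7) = -b^3 - 2*b^2 - 8*b - 6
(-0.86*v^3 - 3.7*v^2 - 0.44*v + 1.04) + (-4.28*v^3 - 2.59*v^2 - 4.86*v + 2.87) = -5.14*v^3 - 6.29*v^2 - 5.3*v + 3.91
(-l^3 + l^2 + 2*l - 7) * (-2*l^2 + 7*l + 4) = 2*l^5 - 9*l^4 - l^3 + 32*l^2 - 41*l - 28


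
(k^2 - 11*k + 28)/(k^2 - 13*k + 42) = (k - 4)/(k - 6)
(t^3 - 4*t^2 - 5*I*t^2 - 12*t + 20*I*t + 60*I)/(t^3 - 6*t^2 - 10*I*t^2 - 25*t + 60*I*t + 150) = (t + 2)/(t - 5*I)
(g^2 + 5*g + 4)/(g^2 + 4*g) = (g + 1)/g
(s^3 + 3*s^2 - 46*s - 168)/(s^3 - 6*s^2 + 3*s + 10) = (s^3 + 3*s^2 - 46*s - 168)/(s^3 - 6*s^2 + 3*s + 10)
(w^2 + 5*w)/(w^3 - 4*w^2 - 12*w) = (w + 5)/(w^2 - 4*w - 12)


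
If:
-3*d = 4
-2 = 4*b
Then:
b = -1/2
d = -4/3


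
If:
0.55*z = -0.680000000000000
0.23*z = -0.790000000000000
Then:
No Solution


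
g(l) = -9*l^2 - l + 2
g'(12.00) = -217.00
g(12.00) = -1306.00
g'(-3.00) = 53.00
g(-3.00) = -76.00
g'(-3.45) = 61.10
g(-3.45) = -101.67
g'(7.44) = -134.92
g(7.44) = -503.62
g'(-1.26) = 21.68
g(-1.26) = -11.03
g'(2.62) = -48.16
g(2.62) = -62.40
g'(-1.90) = 33.20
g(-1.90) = -28.59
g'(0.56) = -11.08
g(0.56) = -1.38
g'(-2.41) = 42.38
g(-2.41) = -47.86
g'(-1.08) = 18.44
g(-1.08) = -7.42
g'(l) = -18*l - 1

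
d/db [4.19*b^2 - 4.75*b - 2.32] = 8.38*b - 4.75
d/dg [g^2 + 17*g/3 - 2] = 2*g + 17/3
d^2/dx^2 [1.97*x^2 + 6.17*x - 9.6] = 3.94000000000000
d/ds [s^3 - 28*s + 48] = 3*s^2 - 28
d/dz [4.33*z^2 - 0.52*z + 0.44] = 8.66*z - 0.52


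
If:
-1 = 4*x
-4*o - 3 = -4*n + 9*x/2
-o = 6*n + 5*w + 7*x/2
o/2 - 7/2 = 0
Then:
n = 239/32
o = 7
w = -163/16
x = -1/4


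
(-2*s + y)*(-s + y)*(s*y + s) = 2*s^3*y + 2*s^3 - 3*s^2*y^2 - 3*s^2*y + s*y^3 + s*y^2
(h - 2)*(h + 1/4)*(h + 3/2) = h^3 - h^2/4 - 25*h/8 - 3/4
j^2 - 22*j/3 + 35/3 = (j - 5)*(j - 7/3)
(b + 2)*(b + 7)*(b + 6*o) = b^3 + 6*b^2*o + 9*b^2 + 54*b*o + 14*b + 84*o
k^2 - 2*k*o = k*(k - 2*o)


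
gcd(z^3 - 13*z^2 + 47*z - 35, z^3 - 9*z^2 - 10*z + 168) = z - 7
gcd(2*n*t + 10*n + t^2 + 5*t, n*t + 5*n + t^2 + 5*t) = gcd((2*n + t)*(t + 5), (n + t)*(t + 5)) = t + 5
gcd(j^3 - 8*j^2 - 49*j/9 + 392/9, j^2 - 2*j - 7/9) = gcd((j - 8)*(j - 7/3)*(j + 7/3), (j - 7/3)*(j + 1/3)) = j - 7/3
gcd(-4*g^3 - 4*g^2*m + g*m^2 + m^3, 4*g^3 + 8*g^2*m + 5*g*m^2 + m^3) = 2*g^2 + 3*g*m + m^2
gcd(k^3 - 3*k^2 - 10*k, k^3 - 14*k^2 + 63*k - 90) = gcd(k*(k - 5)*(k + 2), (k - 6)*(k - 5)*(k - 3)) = k - 5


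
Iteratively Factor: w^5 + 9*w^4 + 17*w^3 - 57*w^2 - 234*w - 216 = (w + 3)*(w^4 + 6*w^3 - w^2 - 54*w - 72) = (w + 3)*(w + 4)*(w^3 + 2*w^2 - 9*w - 18) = (w + 3)^2*(w + 4)*(w^2 - w - 6) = (w - 3)*(w + 3)^2*(w + 4)*(w + 2)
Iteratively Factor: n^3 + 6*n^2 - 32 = (n - 2)*(n^2 + 8*n + 16) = (n - 2)*(n + 4)*(n + 4)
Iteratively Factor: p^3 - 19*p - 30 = (p - 5)*(p^2 + 5*p + 6) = (p - 5)*(p + 2)*(p + 3)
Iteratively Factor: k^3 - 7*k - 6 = (k + 1)*(k^2 - k - 6) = (k - 3)*(k + 1)*(k + 2)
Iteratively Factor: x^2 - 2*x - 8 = (x - 4)*(x + 2)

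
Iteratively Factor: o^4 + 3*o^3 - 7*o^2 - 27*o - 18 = (o + 3)*(o^3 - 7*o - 6) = (o - 3)*(o + 3)*(o^2 + 3*o + 2) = (o - 3)*(o + 2)*(o + 3)*(o + 1)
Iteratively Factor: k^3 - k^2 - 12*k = (k - 4)*(k^2 + 3*k) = (k - 4)*(k + 3)*(k)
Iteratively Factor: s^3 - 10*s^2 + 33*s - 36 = (s - 3)*(s^2 - 7*s + 12) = (s - 3)^2*(s - 4)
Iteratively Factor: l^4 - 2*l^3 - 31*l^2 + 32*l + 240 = (l - 5)*(l^3 + 3*l^2 - 16*l - 48) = (l - 5)*(l + 3)*(l^2 - 16) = (l - 5)*(l - 4)*(l + 3)*(l + 4)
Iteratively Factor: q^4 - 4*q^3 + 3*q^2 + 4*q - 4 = (q - 2)*(q^3 - 2*q^2 - q + 2) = (q - 2)*(q + 1)*(q^2 - 3*q + 2) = (q - 2)*(q - 1)*(q + 1)*(q - 2)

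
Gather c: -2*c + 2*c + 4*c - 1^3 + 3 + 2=4*c + 4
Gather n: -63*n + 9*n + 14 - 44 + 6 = -54*n - 24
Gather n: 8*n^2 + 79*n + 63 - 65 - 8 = 8*n^2 + 79*n - 10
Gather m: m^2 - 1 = m^2 - 1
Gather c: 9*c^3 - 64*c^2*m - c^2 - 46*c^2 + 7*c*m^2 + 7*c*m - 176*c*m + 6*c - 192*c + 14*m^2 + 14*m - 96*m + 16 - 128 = 9*c^3 + c^2*(-64*m - 47) + c*(7*m^2 - 169*m - 186) + 14*m^2 - 82*m - 112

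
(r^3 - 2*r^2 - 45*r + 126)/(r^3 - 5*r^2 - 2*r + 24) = (r^2 + r - 42)/(r^2 - 2*r - 8)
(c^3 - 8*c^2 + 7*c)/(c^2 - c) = c - 7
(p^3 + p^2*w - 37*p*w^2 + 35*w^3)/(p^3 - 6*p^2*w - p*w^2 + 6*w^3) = (p^2 + 2*p*w - 35*w^2)/(p^2 - 5*p*w - 6*w^2)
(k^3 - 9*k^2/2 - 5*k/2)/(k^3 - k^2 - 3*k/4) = 2*(k - 5)/(2*k - 3)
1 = 1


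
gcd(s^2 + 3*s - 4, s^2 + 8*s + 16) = s + 4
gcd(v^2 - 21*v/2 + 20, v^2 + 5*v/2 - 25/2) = v - 5/2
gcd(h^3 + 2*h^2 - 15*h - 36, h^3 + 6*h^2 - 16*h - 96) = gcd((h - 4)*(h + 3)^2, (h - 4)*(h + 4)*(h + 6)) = h - 4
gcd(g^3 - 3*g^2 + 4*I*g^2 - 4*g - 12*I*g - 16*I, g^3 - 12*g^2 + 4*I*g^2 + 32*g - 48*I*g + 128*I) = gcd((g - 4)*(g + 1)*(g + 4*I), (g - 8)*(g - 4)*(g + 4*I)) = g^2 + g*(-4 + 4*I) - 16*I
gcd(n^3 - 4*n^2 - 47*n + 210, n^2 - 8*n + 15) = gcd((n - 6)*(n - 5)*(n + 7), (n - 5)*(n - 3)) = n - 5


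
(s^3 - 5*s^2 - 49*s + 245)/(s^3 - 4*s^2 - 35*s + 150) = (s^2 - 49)/(s^2 + s - 30)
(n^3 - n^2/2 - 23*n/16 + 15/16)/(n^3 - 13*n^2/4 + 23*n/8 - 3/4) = (4*n^2 + n - 5)/(2*(2*n^2 - 5*n + 2))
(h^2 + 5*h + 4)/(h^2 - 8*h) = (h^2 + 5*h + 4)/(h*(h - 8))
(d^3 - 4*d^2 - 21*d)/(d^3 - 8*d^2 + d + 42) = d*(d + 3)/(d^2 - d - 6)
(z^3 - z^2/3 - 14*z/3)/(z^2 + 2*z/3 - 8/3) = z*(3*z - 7)/(3*z - 4)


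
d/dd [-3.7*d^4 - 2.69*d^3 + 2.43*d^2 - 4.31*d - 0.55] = -14.8*d^3 - 8.07*d^2 + 4.86*d - 4.31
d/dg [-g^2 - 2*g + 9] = -2*g - 2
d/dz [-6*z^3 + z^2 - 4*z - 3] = -18*z^2 + 2*z - 4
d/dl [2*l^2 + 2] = 4*l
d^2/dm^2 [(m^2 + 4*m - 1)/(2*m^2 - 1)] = 2*(16*m^3 - 6*m^2 + 24*m - 1)/(8*m^6 - 12*m^4 + 6*m^2 - 1)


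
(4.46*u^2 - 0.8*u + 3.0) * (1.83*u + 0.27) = 8.1618*u^3 - 0.2598*u^2 + 5.274*u + 0.81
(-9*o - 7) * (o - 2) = -9*o^2 + 11*o + 14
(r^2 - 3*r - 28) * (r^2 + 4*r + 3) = r^4 + r^3 - 37*r^2 - 121*r - 84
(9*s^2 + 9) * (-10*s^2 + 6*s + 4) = -90*s^4 + 54*s^3 - 54*s^2 + 54*s + 36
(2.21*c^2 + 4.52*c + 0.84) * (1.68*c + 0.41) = 3.7128*c^3 + 8.4997*c^2 + 3.2644*c + 0.3444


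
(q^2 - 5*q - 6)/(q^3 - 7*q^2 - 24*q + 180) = (q + 1)/(q^2 - q - 30)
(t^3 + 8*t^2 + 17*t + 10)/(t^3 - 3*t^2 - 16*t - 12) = (t + 5)/(t - 6)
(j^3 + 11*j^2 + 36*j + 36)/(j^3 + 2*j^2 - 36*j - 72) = (j + 3)/(j - 6)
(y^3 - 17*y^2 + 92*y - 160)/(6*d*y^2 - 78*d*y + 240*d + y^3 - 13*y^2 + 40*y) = (y - 4)/(6*d + y)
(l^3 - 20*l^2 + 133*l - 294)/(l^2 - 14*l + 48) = (l^2 - 14*l + 49)/(l - 8)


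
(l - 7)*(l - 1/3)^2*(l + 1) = l^4 - 20*l^3/3 - 26*l^2/9 + 4*l - 7/9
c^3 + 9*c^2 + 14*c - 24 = (c - 1)*(c + 4)*(c + 6)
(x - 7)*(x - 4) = x^2 - 11*x + 28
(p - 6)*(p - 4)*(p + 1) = p^3 - 9*p^2 + 14*p + 24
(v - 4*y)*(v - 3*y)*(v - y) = v^3 - 8*v^2*y + 19*v*y^2 - 12*y^3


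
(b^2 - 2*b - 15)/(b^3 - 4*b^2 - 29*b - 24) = (b - 5)/(b^2 - 7*b - 8)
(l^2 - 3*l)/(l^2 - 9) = l/(l + 3)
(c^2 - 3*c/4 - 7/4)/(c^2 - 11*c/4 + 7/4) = (c + 1)/(c - 1)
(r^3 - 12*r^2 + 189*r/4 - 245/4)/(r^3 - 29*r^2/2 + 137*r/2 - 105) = (r - 7/2)/(r - 6)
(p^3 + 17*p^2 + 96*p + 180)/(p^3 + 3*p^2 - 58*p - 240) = (p + 6)/(p - 8)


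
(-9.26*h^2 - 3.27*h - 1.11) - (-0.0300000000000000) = -9.26*h^2 - 3.27*h - 1.08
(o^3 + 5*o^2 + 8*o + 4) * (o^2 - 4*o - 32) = o^5 + o^4 - 44*o^3 - 188*o^2 - 272*o - 128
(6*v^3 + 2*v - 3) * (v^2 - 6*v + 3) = 6*v^5 - 36*v^4 + 20*v^3 - 15*v^2 + 24*v - 9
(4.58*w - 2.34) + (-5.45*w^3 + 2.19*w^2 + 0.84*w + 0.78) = -5.45*w^3 + 2.19*w^2 + 5.42*w - 1.56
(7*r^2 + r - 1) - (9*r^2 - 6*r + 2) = -2*r^2 + 7*r - 3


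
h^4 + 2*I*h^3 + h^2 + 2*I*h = h*(h - I)*(h + I)*(h + 2*I)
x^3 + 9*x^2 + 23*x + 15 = (x + 1)*(x + 3)*(x + 5)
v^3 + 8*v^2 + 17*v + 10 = (v + 1)*(v + 2)*(v + 5)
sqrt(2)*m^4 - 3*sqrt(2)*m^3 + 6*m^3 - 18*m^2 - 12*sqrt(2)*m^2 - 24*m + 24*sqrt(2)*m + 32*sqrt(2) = (m - 4)*(m - sqrt(2))*(m + 4*sqrt(2))*(sqrt(2)*m + sqrt(2))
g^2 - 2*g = g*(g - 2)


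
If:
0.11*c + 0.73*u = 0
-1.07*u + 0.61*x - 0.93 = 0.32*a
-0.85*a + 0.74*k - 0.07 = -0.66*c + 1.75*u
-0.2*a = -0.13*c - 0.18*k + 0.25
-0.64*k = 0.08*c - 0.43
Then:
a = -2.05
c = -2.61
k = 1.00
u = 0.39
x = 1.14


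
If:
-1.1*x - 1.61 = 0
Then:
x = -1.46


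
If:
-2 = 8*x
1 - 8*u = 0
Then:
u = 1/8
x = -1/4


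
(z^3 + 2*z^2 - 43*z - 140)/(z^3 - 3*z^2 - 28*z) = (z + 5)/z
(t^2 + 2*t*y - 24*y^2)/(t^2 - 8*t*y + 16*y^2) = (-t - 6*y)/(-t + 4*y)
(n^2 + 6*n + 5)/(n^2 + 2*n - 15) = (n + 1)/(n - 3)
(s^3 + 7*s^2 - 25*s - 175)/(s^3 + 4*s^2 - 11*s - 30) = (s^2 + 2*s - 35)/(s^2 - s - 6)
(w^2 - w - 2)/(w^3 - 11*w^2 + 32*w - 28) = (w + 1)/(w^2 - 9*w + 14)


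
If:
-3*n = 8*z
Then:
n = -8*z/3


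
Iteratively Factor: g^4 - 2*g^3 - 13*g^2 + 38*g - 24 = (g + 4)*(g^3 - 6*g^2 + 11*g - 6) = (g - 1)*(g + 4)*(g^2 - 5*g + 6) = (g - 3)*(g - 1)*(g + 4)*(g - 2)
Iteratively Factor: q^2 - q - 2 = (q + 1)*(q - 2)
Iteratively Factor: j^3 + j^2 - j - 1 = (j - 1)*(j^2 + 2*j + 1) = (j - 1)*(j + 1)*(j + 1)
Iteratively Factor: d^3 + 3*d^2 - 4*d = (d)*(d^2 + 3*d - 4) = d*(d + 4)*(d - 1)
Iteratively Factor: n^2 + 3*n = (n + 3)*(n)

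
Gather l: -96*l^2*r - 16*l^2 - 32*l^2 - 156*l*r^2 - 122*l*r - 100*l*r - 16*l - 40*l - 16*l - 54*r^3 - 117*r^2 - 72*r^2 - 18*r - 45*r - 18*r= l^2*(-96*r - 48) + l*(-156*r^2 - 222*r - 72) - 54*r^3 - 189*r^2 - 81*r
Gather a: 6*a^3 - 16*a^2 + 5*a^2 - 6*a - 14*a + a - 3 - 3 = 6*a^3 - 11*a^2 - 19*a - 6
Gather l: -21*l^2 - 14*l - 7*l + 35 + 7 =-21*l^2 - 21*l + 42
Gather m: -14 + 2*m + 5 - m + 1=m - 8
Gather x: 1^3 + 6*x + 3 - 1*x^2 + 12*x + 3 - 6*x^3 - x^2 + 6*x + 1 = -6*x^3 - 2*x^2 + 24*x + 8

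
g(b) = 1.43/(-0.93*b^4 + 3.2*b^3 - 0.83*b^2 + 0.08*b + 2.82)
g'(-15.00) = -0.00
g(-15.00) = -0.00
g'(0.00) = -0.01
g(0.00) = 0.51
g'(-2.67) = -0.02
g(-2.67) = -0.01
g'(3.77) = 0.16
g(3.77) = -0.06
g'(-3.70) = -0.00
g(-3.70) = -0.00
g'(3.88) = 0.10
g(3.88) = -0.04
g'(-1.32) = -0.50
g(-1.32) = -0.16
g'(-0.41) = -0.65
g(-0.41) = 0.60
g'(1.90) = -0.09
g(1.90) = 0.15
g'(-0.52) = -1.40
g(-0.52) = 0.70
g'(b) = 1.43*(3.72*b^3 - 9.6*b^2 + 1.66*b - 0.08)/(-0.93*b^4 + 3.2*b^3 - 0.83*b^2 + 0.08*b + 2.82)^2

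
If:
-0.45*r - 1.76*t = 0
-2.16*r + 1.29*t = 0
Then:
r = 0.00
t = 0.00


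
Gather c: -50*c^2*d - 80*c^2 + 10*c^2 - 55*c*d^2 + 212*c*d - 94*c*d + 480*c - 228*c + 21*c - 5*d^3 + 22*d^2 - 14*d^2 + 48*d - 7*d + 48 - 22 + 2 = c^2*(-50*d - 70) + c*(-55*d^2 + 118*d + 273) - 5*d^3 + 8*d^2 + 41*d + 28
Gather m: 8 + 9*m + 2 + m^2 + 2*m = m^2 + 11*m + 10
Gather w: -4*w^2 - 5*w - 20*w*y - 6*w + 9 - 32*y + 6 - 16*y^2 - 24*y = -4*w^2 + w*(-20*y - 11) - 16*y^2 - 56*y + 15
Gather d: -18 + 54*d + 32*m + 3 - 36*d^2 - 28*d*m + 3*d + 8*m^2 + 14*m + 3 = -36*d^2 + d*(57 - 28*m) + 8*m^2 + 46*m - 12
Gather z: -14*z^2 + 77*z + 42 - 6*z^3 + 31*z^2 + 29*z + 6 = -6*z^3 + 17*z^2 + 106*z + 48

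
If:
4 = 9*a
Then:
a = 4/9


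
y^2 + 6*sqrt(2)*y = y*(y + 6*sqrt(2))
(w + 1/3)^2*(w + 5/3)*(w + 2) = w^4 + 13*w^3/3 + 53*w^2/9 + 71*w/27 + 10/27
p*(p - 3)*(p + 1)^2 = p^4 - p^3 - 5*p^2 - 3*p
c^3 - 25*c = c*(c - 5)*(c + 5)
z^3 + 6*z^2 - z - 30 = (z - 2)*(z + 3)*(z + 5)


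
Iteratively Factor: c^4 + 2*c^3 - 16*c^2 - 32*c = (c + 4)*(c^3 - 2*c^2 - 8*c) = c*(c + 4)*(c^2 - 2*c - 8) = c*(c - 4)*(c + 4)*(c + 2)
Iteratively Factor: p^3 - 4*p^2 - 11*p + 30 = (p + 3)*(p^2 - 7*p + 10) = (p - 2)*(p + 3)*(p - 5)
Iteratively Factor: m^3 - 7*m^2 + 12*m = (m - 4)*(m^2 - 3*m) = (m - 4)*(m - 3)*(m)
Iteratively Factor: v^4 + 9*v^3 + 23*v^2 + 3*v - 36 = (v + 3)*(v^3 + 6*v^2 + 5*v - 12) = (v + 3)*(v + 4)*(v^2 + 2*v - 3) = (v - 1)*(v + 3)*(v + 4)*(v + 3)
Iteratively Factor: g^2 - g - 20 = (g - 5)*(g + 4)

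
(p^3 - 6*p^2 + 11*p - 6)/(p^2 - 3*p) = p - 3 + 2/p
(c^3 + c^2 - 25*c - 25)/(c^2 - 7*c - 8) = (c^2 - 25)/(c - 8)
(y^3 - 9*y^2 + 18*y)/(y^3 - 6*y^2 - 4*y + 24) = y*(y - 3)/(y^2 - 4)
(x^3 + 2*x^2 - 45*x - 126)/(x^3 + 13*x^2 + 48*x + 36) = (x^2 - 4*x - 21)/(x^2 + 7*x + 6)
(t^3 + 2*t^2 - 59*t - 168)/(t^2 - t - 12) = (t^2 - t - 56)/(t - 4)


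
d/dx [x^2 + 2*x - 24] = 2*x + 2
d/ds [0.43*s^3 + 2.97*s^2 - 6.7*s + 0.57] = 1.29*s^2 + 5.94*s - 6.7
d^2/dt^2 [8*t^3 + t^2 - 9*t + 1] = 48*t + 2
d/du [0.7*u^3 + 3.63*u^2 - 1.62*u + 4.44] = 2.1*u^2 + 7.26*u - 1.62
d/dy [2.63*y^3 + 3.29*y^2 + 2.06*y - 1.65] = 7.89*y^2 + 6.58*y + 2.06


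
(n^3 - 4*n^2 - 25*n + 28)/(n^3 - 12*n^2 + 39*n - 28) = (n + 4)/(n - 4)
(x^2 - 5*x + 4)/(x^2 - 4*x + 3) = (x - 4)/(x - 3)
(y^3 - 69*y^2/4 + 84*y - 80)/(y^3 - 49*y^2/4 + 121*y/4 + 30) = (4*y^2 - 37*y + 40)/(4*y^2 - 17*y - 15)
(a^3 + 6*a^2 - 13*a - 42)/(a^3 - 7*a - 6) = (a + 7)/(a + 1)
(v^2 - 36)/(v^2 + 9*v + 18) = (v - 6)/(v + 3)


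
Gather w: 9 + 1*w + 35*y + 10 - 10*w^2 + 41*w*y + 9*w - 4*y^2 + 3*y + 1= -10*w^2 + w*(41*y + 10) - 4*y^2 + 38*y + 20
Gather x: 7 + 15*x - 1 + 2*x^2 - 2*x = 2*x^2 + 13*x + 6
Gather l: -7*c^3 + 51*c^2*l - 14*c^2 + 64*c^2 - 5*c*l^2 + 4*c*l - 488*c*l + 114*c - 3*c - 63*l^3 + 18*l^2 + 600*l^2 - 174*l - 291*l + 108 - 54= -7*c^3 + 50*c^2 + 111*c - 63*l^3 + l^2*(618 - 5*c) + l*(51*c^2 - 484*c - 465) + 54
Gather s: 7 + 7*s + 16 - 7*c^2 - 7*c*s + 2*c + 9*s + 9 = -7*c^2 + 2*c + s*(16 - 7*c) + 32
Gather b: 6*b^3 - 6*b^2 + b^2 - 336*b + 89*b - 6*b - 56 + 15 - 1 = 6*b^3 - 5*b^2 - 253*b - 42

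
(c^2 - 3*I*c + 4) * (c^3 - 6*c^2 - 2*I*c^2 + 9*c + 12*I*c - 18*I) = c^5 - 6*c^4 - 5*I*c^4 + 7*c^3 + 30*I*c^3 + 12*c^2 - 53*I*c^2 - 18*c + 48*I*c - 72*I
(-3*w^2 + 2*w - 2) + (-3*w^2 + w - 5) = -6*w^2 + 3*w - 7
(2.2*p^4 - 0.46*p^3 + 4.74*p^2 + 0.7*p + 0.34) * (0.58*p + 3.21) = 1.276*p^5 + 6.7952*p^4 + 1.2726*p^3 + 15.6214*p^2 + 2.4442*p + 1.0914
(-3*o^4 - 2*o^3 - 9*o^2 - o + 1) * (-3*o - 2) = 9*o^5 + 12*o^4 + 31*o^3 + 21*o^2 - o - 2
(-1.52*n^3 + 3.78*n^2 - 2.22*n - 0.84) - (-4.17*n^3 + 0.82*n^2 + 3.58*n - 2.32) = 2.65*n^3 + 2.96*n^2 - 5.8*n + 1.48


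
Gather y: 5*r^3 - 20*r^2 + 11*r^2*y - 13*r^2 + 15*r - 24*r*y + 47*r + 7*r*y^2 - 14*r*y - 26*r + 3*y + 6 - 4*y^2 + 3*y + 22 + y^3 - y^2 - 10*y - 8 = 5*r^3 - 33*r^2 + 36*r + y^3 + y^2*(7*r - 5) + y*(11*r^2 - 38*r - 4) + 20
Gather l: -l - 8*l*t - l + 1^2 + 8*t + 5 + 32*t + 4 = l*(-8*t - 2) + 40*t + 10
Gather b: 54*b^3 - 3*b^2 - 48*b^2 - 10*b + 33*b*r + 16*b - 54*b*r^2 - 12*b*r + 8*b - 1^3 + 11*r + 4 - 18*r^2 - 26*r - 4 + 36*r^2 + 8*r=54*b^3 - 51*b^2 + b*(-54*r^2 + 21*r + 14) + 18*r^2 - 7*r - 1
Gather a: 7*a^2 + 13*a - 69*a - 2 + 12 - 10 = 7*a^2 - 56*a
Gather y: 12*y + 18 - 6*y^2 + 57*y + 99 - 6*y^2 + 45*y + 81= -12*y^2 + 114*y + 198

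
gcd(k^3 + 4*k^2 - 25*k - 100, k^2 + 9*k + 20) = k^2 + 9*k + 20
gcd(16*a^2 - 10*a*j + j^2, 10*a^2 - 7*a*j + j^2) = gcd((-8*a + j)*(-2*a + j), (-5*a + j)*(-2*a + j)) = 2*a - j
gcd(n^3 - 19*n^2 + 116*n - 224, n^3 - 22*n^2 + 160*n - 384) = n - 8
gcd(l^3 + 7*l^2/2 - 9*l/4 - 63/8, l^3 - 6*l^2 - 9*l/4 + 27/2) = l^2 - 9/4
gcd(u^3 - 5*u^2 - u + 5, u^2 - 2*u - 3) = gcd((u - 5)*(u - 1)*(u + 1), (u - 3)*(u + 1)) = u + 1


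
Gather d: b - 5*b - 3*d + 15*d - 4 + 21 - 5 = -4*b + 12*d + 12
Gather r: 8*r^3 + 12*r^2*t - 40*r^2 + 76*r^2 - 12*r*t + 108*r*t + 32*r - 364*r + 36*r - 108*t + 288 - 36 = 8*r^3 + r^2*(12*t + 36) + r*(96*t - 296) - 108*t + 252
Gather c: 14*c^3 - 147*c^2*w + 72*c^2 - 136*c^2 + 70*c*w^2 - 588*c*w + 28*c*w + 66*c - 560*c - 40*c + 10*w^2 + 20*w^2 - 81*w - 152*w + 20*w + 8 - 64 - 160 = 14*c^3 + c^2*(-147*w - 64) + c*(70*w^2 - 560*w - 534) + 30*w^2 - 213*w - 216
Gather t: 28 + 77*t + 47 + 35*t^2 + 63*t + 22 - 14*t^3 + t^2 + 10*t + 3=-14*t^3 + 36*t^2 + 150*t + 100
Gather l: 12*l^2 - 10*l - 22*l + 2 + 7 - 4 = 12*l^2 - 32*l + 5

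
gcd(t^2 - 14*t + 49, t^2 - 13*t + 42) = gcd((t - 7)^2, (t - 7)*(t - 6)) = t - 7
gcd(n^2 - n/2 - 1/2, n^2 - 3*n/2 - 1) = n + 1/2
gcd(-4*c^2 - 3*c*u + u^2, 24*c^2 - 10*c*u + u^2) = -4*c + u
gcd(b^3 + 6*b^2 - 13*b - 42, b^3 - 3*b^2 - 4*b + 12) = b^2 - b - 6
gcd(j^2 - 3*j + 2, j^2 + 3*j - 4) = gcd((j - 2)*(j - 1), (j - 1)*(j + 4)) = j - 1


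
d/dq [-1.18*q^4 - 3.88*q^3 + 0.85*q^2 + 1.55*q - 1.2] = -4.72*q^3 - 11.64*q^2 + 1.7*q + 1.55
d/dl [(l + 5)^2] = 2*l + 10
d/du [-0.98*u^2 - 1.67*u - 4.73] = -1.96*u - 1.67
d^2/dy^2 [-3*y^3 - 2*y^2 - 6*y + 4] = -18*y - 4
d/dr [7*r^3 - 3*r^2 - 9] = 3*r*(7*r - 2)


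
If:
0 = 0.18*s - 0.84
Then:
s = 4.67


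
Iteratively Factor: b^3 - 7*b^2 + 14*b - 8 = (b - 1)*(b^2 - 6*b + 8) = (b - 4)*(b - 1)*(b - 2)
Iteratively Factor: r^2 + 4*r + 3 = (r + 3)*(r + 1)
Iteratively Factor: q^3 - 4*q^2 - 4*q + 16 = (q - 2)*(q^2 - 2*q - 8) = (q - 4)*(q - 2)*(q + 2)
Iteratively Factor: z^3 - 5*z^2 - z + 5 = (z - 1)*(z^2 - 4*z - 5) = (z - 1)*(z + 1)*(z - 5)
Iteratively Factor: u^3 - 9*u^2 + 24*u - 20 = (u - 5)*(u^2 - 4*u + 4) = (u - 5)*(u - 2)*(u - 2)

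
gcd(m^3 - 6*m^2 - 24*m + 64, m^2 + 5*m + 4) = m + 4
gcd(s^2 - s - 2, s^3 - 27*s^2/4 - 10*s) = 1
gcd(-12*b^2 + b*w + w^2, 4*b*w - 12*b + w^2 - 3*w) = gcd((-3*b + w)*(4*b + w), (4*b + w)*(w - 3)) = 4*b + w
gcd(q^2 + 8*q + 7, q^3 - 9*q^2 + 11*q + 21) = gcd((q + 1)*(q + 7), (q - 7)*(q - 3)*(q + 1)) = q + 1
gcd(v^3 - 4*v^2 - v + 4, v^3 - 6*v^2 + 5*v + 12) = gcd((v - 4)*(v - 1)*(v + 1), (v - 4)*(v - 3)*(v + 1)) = v^2 - 3*v - 4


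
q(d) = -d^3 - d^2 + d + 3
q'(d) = -3*d^2 - 2*d + 1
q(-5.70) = 150.00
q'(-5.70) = -85.07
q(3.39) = -44.06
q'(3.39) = -40.26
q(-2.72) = 13.01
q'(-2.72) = -15.76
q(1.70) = -3.10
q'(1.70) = -11.07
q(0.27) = 3.18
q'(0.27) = 0.24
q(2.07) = -8.08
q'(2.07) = -15.99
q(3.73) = -59.08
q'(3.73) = -48.20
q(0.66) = 2.94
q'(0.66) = -1.63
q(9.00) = -798.00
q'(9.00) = -260.00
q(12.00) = -1857.00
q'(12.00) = -455.00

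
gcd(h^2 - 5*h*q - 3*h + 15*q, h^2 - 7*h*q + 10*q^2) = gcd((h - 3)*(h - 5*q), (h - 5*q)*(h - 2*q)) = -h + 5*q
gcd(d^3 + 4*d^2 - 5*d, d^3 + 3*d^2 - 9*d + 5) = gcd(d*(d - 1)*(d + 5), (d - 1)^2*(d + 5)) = d^2 + 4*d - 5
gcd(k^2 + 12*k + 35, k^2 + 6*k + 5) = k + 5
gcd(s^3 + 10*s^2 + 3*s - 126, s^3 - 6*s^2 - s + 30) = s - 3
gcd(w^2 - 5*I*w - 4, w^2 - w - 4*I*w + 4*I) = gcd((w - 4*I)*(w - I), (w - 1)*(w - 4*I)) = w - 4*I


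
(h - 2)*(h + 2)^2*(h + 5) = h^4 + 7*h^3 + 6*h^2 - 28*h - 40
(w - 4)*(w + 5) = w^2 + w - 20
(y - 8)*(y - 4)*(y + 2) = y^3 - 10*y^2 + 8*y + 64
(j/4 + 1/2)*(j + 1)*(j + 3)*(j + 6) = j^4/4 + 3*j^3 + 47*j^2/4 + 18*j + 9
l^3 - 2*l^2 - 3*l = l*(l - 3)*(l + 1)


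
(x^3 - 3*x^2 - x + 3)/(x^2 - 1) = x - 3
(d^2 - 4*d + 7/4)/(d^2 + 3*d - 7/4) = (2*d - 7)/(2*d + 7)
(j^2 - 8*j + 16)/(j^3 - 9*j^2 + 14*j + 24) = (j - 4)/(j^2 - 5*j - 6)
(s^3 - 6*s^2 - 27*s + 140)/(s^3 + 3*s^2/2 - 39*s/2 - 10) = 2*(s - 7)/(2*s + 1)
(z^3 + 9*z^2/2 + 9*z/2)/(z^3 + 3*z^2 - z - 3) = z*(2*z + 3)/(2*(z^2 - 1))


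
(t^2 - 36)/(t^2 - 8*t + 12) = (t + 6)/(t - 2)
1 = 1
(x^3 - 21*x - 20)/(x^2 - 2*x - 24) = (x^2 - 4*x - 5)/(x - 6)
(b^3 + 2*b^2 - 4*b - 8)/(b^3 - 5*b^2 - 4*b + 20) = (b + 2)/(b - 5)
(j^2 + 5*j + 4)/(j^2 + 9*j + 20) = (j + 1)/(j + 5)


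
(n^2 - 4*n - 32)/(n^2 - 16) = (n - 8)/(n - 4)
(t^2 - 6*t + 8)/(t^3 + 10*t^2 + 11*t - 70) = (t - 4)/(t^2 + 12*t + 35)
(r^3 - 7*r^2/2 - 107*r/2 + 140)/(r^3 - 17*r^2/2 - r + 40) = (r + 7)/(r + 2)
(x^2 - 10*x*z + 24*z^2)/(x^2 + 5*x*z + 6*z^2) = (x^2 - 10*x*z + 24*z^2)/(x^2 + 5*x*z + 6*z^2)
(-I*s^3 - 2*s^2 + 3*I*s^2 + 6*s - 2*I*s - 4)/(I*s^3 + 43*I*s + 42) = (-s^3 + s^2*(3 + 2*I) + s*(-2 - 6*I) + 4*I)/(s^3 + 43*s - 42*I)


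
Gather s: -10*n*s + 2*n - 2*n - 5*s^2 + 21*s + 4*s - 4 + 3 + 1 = -5*s^2 + s*(25 - 10*n)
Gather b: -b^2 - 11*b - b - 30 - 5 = -b^2 - 12*b - 35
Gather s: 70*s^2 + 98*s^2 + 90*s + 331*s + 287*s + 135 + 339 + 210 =168*s^2 + 708*s + 684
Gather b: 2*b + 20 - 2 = 2*b + 18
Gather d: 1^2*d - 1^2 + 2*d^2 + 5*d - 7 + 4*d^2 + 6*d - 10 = 6*d^2 + 12*d - 18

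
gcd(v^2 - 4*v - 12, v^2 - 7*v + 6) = v - 6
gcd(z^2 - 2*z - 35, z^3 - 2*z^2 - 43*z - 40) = z + 5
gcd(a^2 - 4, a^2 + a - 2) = a + 2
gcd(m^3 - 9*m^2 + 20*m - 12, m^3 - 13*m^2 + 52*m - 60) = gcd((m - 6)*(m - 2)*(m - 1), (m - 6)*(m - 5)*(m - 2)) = m^2 - 8*m + 12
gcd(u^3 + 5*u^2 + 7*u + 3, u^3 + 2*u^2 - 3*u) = u + 3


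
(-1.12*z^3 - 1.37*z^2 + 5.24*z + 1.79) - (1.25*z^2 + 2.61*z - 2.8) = -1.12*z^3 - 2.62*z^2 + 2.63*z + 4.59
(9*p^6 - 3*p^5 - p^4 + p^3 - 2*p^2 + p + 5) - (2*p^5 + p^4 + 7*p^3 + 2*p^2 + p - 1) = 9*p^6 - 5*p^5 - 2*p^4 - 6*p^3 - 4*p^2 + 6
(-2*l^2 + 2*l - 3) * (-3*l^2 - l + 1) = 6*l^4 - 4*l^3 + 5*l^2 + 5*l - 3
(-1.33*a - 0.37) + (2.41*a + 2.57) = 1.08*a + 2.2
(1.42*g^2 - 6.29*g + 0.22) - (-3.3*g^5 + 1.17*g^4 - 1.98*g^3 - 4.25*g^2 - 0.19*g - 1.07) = 3.3*g^5 - 1.17*g^4 + 1.98*g^3 + 5.67*g^2 - 6.1*g + 1.29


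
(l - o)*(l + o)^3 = l^4 + 2*l^3*o - 2*l*o^3 - o^4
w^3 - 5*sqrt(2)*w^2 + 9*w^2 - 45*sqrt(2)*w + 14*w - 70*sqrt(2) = (w + 2)*(w + 7)*(w - 5*sqrt(2))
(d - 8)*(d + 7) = d^2 - d - 56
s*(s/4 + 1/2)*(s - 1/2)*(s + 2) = s^4/4 + 7*s^3/8 + s^2/2 - s/2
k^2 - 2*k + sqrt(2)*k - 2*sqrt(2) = (k - 2)*(k + sqrt(2))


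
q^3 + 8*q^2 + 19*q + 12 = (q + 1)*(q + 3)*(q + 4)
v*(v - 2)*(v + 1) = v^3 - v^2 - 2*v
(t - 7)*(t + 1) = t^2 - 6*t - 7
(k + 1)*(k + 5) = k^2 + 6*k + 5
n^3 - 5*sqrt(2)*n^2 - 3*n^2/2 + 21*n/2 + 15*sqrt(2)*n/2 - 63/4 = (n - 3/2)*(n - 7*sqrt(2)/2)*(n - 3*sqrt(2)/2)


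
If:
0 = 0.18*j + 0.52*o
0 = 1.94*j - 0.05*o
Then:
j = 0.00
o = 0.00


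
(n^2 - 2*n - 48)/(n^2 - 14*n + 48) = (n + 6)/(n - 6)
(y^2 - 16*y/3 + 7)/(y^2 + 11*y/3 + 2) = (3*y^2 - 16*y + 21)/(3*y^2 + 11*y + 6)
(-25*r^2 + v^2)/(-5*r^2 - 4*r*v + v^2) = (5*r + v)/(r + v)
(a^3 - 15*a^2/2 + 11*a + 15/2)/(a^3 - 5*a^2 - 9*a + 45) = (a + 1/2)/(a + 3)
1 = 1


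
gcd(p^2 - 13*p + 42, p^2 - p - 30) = p - 6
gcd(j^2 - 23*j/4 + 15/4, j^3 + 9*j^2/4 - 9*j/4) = j - 3/4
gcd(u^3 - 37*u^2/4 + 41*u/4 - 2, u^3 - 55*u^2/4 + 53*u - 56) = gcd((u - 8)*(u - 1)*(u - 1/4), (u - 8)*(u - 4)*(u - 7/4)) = u - 8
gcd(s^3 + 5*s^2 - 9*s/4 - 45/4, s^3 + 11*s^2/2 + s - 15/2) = s^2 + 13*s/2 + 15/2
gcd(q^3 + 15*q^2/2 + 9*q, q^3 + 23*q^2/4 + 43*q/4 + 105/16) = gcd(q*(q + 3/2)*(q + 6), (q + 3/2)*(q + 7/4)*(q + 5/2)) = q + 3/2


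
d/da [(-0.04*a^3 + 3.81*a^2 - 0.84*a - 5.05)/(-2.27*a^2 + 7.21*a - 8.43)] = (0.0908*a^4 - 0.576800000000002*a^3 + 26.5749*a^2 - 87.1636*a + 43.4917)/(5.1529*a^4 - 32.7334*a^3 + 90.2563*a^2 - 121.5606*a + 71.0649)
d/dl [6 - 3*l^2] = -6*l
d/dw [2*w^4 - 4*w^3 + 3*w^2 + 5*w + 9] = 8*w^3 - 12*w^2 + 6*w + 5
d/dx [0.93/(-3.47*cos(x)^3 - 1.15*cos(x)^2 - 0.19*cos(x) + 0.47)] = (9.6813*sin(x)^2 - 2.139*cos(x) - 9.858)*sin(x)/(3.47*cos(x)^3 + 1.15*cos(x)^2 + 0.19*cos(x) - 0.47)^2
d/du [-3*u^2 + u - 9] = 1 - 6*u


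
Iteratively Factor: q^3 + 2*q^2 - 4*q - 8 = (q + 2)*(q^2 - 4) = (q + 2)^2*(q - 2)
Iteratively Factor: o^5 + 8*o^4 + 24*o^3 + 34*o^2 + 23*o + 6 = (o + 1)*(o^4 + 7*o^3 + 17*o^2 + 17*o + 6) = (o + 1)^2*(o^3 + 6*o^2 + 11*o + 6) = (o + 1)^2*(o + 3)*(o^2 + 3*o + 2) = (o + 1)^3*(o + 3)*(o + 2)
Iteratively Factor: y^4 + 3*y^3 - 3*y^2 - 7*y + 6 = (y + 2)*(y^3 + y^2 - 5*y + 3) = (y - 1)*(y + 2)*(y^2 + 2*y - 3) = (y - 1)^2*(y + 2)*(y + 3)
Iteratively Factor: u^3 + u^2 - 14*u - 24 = (u - 4)*(u^2 + 5*u + 6) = (u - 4)*(u + 2)*(u + 3)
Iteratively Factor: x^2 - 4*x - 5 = (x - 5)*(x + 1)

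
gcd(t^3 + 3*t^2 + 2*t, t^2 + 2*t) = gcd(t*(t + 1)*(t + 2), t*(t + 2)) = t^2 + 2*t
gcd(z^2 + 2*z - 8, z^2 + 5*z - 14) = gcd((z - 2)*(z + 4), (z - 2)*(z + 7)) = z - 2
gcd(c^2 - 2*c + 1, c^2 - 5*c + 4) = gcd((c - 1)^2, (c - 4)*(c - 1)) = c - 1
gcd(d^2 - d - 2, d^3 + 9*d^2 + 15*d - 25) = 1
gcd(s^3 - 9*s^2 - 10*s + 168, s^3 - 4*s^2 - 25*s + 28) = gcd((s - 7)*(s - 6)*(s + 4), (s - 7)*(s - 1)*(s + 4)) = s^2 - 3*s - 28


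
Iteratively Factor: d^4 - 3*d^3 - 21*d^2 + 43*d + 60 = (d - 3)*(d^3 - 21*d - 20) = (d - 3)*(d + 1)*(d^2 - d - 20) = (d - 3)*(d + 1)*(d + 4)*(d - 5)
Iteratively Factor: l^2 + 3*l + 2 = (l + 2)*(l + 1)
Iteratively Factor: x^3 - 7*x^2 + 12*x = (x)*(x^2 - 7*x + 12) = x*(x - 4)*(x - 3)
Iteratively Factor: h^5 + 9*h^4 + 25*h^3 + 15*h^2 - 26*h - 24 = (h + 1)*(h^4 + 8*h^3 + 17*h^2 - 2*h - 24) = (h + 1)*(h + 2)*(h^3 + 6*h^2 + 5*h - 12) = (h - 1)*(h + 1)*(h + 2)*(h^2 + 7*h + 12) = (h - 1)*(h + 1)*(h + 2)*(h + 3)*(h + 4)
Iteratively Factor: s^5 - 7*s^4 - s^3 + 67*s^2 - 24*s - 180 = (s - 3)*(s^4 - 4*s^3 - 13*s^2 + 28*s + 60) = (s - 3)*(s + 2)*(s^3 - 6*s^2 - s + 30) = (s - 3)*(s + 2)^2*(s^2 - 8*s + 15) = (s - 3)^2*(s + 2)^2*(s - 5)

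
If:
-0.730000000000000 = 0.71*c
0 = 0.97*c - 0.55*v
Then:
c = -1.03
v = -1.81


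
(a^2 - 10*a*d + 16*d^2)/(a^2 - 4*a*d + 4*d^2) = (a - 8*d)/(a - 2*d)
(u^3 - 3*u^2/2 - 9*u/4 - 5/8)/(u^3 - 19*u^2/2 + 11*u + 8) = (u^2 - 2*u - 5/4)/(u^2 - 10*u + 16)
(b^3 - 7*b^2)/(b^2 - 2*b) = b*(b - 7)/(b - 2)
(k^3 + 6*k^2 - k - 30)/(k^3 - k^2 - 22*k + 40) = (k + 3)/(k - 4)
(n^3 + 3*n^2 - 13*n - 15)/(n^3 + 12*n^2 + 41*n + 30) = (n - 3)/(n + 6)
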